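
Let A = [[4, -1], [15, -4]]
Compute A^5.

[[4, -1], [15, -4]]

A² = I (check: tr A = 0 and det A = -1), so A^5 = A since 5 is odd.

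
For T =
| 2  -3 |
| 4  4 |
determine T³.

[[-88, -48], [64, -56]]

T² = [[-8, -18], [24, 4]]
T³ = [[-88, -48], [64, -56]]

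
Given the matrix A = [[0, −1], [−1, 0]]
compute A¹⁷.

[[0, −1], [−1, 0]]

A² = I (check: tr A = 0 and det A = −1), so A¹⁷ = A since 17 is odd.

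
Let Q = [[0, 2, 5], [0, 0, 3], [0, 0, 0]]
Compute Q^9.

[[0, 0, 0], [0, 0, 0], [0, 0, 0]]

Q is strictly triangular, hence nilpotent: Q^3 = 0, so Q^9 = 0.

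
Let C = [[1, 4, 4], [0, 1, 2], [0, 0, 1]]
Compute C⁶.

[[1, 24, 144], [0, 1, 12], [0, 0, 1]]

C = I + N where N = [[0, 4, 4], [0, 0, 2], [0, 0, 0]] is strictly upper-triangular, so N³ = 0.
(I + N)⁶ = I + 6·N + 15·N² = [[1, 24, 144], [0, 1, 12], [0, 0, 1]].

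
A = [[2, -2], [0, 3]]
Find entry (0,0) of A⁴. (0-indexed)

A² = [[4, -10], [0, 9]]
A³ = [[8, -38], [0, 27]]
A⁴ = [[16, -130], [0, 81]]

16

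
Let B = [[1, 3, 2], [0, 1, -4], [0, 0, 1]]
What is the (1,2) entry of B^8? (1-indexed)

B = I + N where N = [[0, 3, 2], [0, 0, -4], [0, 0, 0]] is strictly upper-triangular, so N^3 = 0.
(I + N)^8 = I + 8·N + 28·N^2 = [[1, 24, -320], [0, 1, -32], [0, 0, 1]].

24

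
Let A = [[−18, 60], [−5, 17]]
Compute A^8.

tr A = −1 and det A = −6, so the characteristic polynomial is λ² − (−1)λ + (−6) with roots −3 and 2.
Eigenvectors give P = [[4, −3], [1, −1]] with P⁻¹ = [[1, −3], [1, −4]], and A = P·diag(−3, 2)·P⁻¹.
Then A^8 = P·diag(6561, 256)·P⁻¹ = [[26244, −768], [6561, −256]] · [[1, −3], [1, −4]] = [[25476, −75660], [6305, −18659]].

[[25476, −75660], [6305, −18659]]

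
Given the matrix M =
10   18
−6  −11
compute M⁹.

[[1540, 3078], [−1026, −2051]]

tr M = −1 and det M = −2, so the characteristic polynomial is λ² − (−1)λ + (−2) with roots −2 and 1.
Eigenvectors give P = [[3, −2], [−2, 1]] with P⁻¹ = [[−1, −2], [−2, −3]], and M = P·diag(−2, 1)·P⁻¹.
Then M⁹ = P·diag(−512, 1)·P⁻¹ = [[−1536, −2], [1024, 1]] · [[−1, −2], [−2, −3]] = [[1540, 3078], [−1026, −2051]].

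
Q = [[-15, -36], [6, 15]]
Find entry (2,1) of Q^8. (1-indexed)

0

tr Q = 0 and det Q = -9, so the characteristic polynomial is λ² − (0)λ + (-9) with roots -3 and 3.
Eigenvectors give P = [[-3, -2], [1, 1]] with P⁻¹ = [[-1, -2], [1, 3]], and Q = P·diag(-3, 3)·P⁻¹.
Then Q^8 = P·diag(6561, 6561)·P⁻¹ = [[-19683, -13122], [6561, 6561]] · [[-1, -2], [1, 3]] = [[6561, 0], [0, 6561]].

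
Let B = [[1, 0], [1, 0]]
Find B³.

B² = [[1, 0], [1, 0]]
B³ = [[1, 0], [1, 0]]

[[1, 0], [1, 0]]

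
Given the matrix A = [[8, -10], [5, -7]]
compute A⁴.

[[146, -130], [65, -49]]

tr A = 1 and det A = -6, so the characteristic polynomial is λ² − (1)λ + (-6) with roots -2 and 3.
Eigenvectors give P = [[1, 2], [1, 1]] with P⁻¹ = [[-1, 2], [1, -1]], and A = P·diag(-2, 3)·P⁻¹.
Then A⁴ = P·diag(16, 81)·P⁻¹ = [[16, 162], [16, 81]] · [[-1, 2], [1, -1]] = [[146, -130], [65, -49]].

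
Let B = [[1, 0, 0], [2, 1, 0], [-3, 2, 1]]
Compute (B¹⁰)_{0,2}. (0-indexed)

0

B = I + N where N = [[0, 0, 0], [2, 0, 0], [-3, 2, 0]] is strictly lower-triangular, so N³ = 0.
(I + N)¹⁰ = I + 10·N + 45·N² = [[1, 0, 0], [20, 1, 0], [150, 20, 1]].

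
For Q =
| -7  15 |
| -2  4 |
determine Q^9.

[[-3067, 7665], [-1022, 2554]]

tr Q = -3 and det Q = 2, so the characteristic polynomial is λ² − (-3)λ + (2) with roots -1 and -2.
Eigenvectors give P = [[-5, 3], [-2, 1]] with P⁻¹ = [[1, -3], [2, -5]], and Q = P·diag(-1, -2)·P⁻¹.
Then Q^9 = P·diag(-1, -512)·P⁻¹ = [[5, -1536], [2, -512]] · [[1, -3], [2, -5]] = [[-3067, 7665], [-1022, 2554]].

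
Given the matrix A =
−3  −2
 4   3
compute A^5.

A² = I (check: tr A = 0 and det A = −1), so A^5 = A since 5 is odd.

[[−3, −2], [4, 3]]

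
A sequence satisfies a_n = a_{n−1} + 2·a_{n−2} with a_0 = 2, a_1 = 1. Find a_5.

With companion matrix A = [[1, 2], [1, 0]], [a_n, a_{n−1}]ᵀ = A·[a_{n−1}, a_{n−2}]ᵀ, so [a_5, a_4]ᵀ = A^4·[a_1, a_0]ᵀ.
A^4 = [[11, 10], [5, 6]], giving [a_5, a_4]ᵀ = [[31], [17]].

31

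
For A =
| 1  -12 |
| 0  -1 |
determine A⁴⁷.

[[1, -12], [0, -1]]

A² = I (check: tr A = 0 and det A = -1), so A⁴⁷ = A since 47 is odd.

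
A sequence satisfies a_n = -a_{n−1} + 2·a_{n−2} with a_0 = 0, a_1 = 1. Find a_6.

-21

With companion matrix C = [[-1, 2], [1, 0]], [a_n, a_{n−1}]ᵀ = C·[a_{n−1}, a_{n−2}]ᵀ, so [a_6, a_5]ᵀ = C⁵·[a_1, a_0]ᵀ.
C⁵ = [[-21, 22], [11, -10]], giving [a_6, a_5]ᵀ = [[-21], [11]].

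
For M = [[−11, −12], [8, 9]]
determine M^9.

tr M = −2 and det M = −3, so the characteristic polynomial is λ² − (−2)λ + (−3) with roots −3 and 1.
Eigenvectors give P = [[−3, −1], [2, 1]] with P⁻¹ = [[−1, −1], [2, 3]], and M = P·diag(−3, 1)·P⁻¹.
Then M^9 = P·diag(−19683, 1)·P⁻¹ = [[59049, −1], [−39366, 1]] · [[−1, −1], [2, 3]] = [[−59051, −59052], [39368, 39369]].

[[−59051, −59052], [39368, 39369]]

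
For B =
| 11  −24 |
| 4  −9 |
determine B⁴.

[[241, −480], [80, −159]]

tr B = 2 and det B = −3, so the characteristic polynomial is λ² − (2)λ + (−3) with roots 3 and −1.
Eigenvectors give P = [[3, −2], [1, −1]] with P⁻¹ = [[1, −2], [1, −3]], and B = P·diag(3, −1)·P⁻¹.
Then B⁴ = P·diag(81, 1)·P⁻¹ = [[243, −2], [81, −1]] · [[1, −2], [1, −3]] = [[241, −480], [80, −159]].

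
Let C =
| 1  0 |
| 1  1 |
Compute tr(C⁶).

2

C = I + N where N = [[0, 0], [1, 0]] is strictly lower-triangular, so N² = 0.
(I + N)⁶ = I + 6·N = [[1, 0], [6, 1]].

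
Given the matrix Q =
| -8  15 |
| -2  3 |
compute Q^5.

tr Q = -5 and det Q = 6, so the characteristic polynomial is λ² − (-5)λ + (6) with roots -2 and -3.
Eigenvectors give P = [[-5, 3], [-2, 1]] with P⁻¹ = [[1, -3], [2, -5]], and Q = P·diag(-2, -3)·P⁻¹.
Then Q^5 = P·diag(-32, -243)·P⁻¹ = [[160, -729], [64, -243]] · [[1, -3], [2, -5]] = [[-1298, 3165], [-422, 1023]].

[[-1298, 3165], [-422, 1023]]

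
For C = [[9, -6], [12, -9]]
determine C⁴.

[[81, 0], [0, 81]]

tr C = 0 and det C = -9, so the characteristic polynomial is λ² − (0)λ + (-9) with roots 3 and -3.
Eigenvectors give P = [[1, -1], [1, -2]] with P⁻¹ = [[2, -1], [1, -1]], and C = P·diag(3, -3)·P⁻¹.
Then C⁴ = P·diag(81, 81)·P⁻¹ = [[81, -81], [81, -162]] · [[2, -1], [1, -1]] = [[81, 0], [0, 81]].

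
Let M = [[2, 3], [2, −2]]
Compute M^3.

[[20, 30], [20, −20]]

M^2 = [[10, 0], [0, 10]]
M^3 = [[20, 30], [20, −20]]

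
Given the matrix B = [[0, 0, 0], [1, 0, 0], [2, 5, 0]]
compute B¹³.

B is strictly triangular, hence nilpotent: B³ = 0, so B¹³ = 0.

[[0, 0, 0], [0, 0, 0], [0, 0, 0]]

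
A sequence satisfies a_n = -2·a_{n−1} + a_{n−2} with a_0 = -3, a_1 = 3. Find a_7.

With companion matrix B = [[-2, 1], [1, 0]], [a_n, a_{n−1}]ᵀ = B·[a_{n−1}, a_{n−2}]ᵀ, so [a_7, a_6]ᵀ = B⁶·[a_1, a_0]ᵀ.
B⁶ = [[169, -70], [-70, 29]], giving [a_7, a_6]ᵀ = [[717], [-297]].

717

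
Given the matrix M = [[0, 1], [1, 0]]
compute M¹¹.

M² = I (check: tr M = 0 and det M = -1), so M¹¹ = M since 11 is odd.

[[0, 1], [1, 0]]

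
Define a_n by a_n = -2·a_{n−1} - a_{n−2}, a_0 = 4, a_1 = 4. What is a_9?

With companion matrix B = [[-2, -1], [1, 0]], [a_n, a_{n−1}]ᵀ = B·[a_{n−1}, a_{n−2}]ᵀ, so [a_9, a_8]ᵀ = B⁸·[a_1, a_0]ᵀ.
B⁸ = [[9, 8], [-8, -7]], giving [a_9, a_8]ᵀ = [[68], [-60]].

68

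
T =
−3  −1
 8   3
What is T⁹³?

[[−3, −1], [8, 3]]

T² = I (check: tr T = 0 and det T = −1), so T⁹³ = T since 93 is odd.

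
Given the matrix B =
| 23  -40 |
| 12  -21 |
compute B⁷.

tr B = 2 and det B = -3, so the characteristic polynomial is λ² − (2)λ + (-3) with roots -1 and 3.
Eigenvectors give P = [[-5, 2], [-3, 1]] with P⁻¹ = [[1, -2], [3, -5]], and B = P·diag(-1, 3)·P⁻¹.
Then B⁷ = P·diag(-1, 2187)·P⁻¹ = [[5, 4374], [3, 2187]] · [[1, -2], [3, -5]] = [[13127, -21880], [6564, -10941]].

[[13127, -21880], [6564, -10941]]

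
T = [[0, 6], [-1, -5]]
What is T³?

[[30, 114], [-19, -65]]

tr T = -5 and det T = 6, so the characteristic polynomial is λ² − (-5)λ + (6) with roots -3 and -2.
Eigenvectors give P = [[-2, -3], [1, 1]] with P⁻¹ = [[1, 3], [-1, -2]], and T = P·diag(-3, -2)·P⁻¹.
Then T³ = P·diag(-27, -8)·P⁻¹ = [[54, 24], [-27, -8]] · [[1, 3], [-1, -2]] = [[30, 114], [-19, -65]].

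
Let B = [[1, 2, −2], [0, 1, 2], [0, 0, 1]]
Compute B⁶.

[[1, 12, 48], [0, 1, 12], [0, 0, 1]]

B = I + N where N = [[0, 2, −2], [0, 0, 2], [0, 0, 0]] is strictly upper-triangular, so N³ = 0.
(I + N)⁶ = I + 6·N + 15·N² = [[1, 12, 48], [0, 1, 12], [0, 0, 1]].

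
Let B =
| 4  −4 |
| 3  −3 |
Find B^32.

B² = B (a projection; rank 1, trace 1), so B^32 = B.

[[4, −4], [3, −3]]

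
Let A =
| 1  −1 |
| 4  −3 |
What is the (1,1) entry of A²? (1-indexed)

−3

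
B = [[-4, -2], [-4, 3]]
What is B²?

[[24, 2], [4, 17]]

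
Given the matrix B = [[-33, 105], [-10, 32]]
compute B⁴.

[[471, -1365], [130, -374]]

tr B = -1 and det B = -6, so the characteristic polynomial is λ² − (-1)λ + (-6) with roots -3 and 2.
Eigenvectors give P = [[7, 3], [2, 1]] with P⁻¹ = [[1, -3], [-2, 7]], and B = P·diag(-3, 2)·P⁻¹.
Then B⁴ = P·diag(81, 16)·P⁻¹ = [[567, 48], [162, 16]] · [[1, -3], [-2, 7]] = [[471, -1365], [130, -374]].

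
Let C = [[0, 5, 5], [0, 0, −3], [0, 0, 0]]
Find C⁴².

C is strictly triangular, hence nilpotent: C³ = 0, so C⁴² = 0.

[[0, 0, 0], [0, 0, 0], [0, 0, 0]]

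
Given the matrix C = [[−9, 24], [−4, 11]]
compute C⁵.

[[−489, 1464], [−244, 731]]

tr C = 2 and det C = −3, so the characteristic polynomial is λ² − (2)λ + (−3) with roots 3 and −1.
Eigenvectors give P = [[−2, 3], [−1, 1]] with P⁻¹ = [[1, −3], [1, −2]], and C = P·diag(3, −1)·P⁻¹.
Then C⁵ = P·diag(243, −1)·P⁻¹ = [[−486, −3], [−243, −1]] · [[1, −3], [1, −2]] = [[−489, 1464], [−244, 731]].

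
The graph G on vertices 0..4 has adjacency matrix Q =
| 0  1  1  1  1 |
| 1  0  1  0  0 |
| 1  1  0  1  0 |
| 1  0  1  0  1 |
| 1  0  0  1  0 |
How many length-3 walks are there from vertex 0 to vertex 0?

6

The number of length-3 walks from vertex 0 to vertex 0 is entry (0,0) of Q³, where Q is the adjacency matrix.
Q² = [[4, 1, 2, 2, 1], [1, 2, 1, 2, 1], [2, 1, 3, 1, 2], [2, 2, 1, 3, 1], [1, 1, 2, 1, 2]]
Q³ = [[6, 6, 7, 7, 6], [6, 2, 5, 3, 3], [7, 5, 4, 7, 3], [7, 3, 7, 4, 5], [6, 3, 3, 5, 2]]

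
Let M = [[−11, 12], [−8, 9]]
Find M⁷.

[[−6563, 6564], [−4376, 4377]]

tr M = −2 and det M = −3, so the characteristic polynomial is λ² − (−2)λ + (−3) with roots −3 and 1.
Eigenvectors give P = [[−3, −1], [−2, −1]] with P⁻¹ = [[−1, 1], [2, −3]], and M = P·diag(−3, 1)·P⁻¹.
Then M⁷ = P·diag(−2187, 1)·P⁻¹ = [[6561, −1], [4374, −1]] · [[−1, 1], [2, −3]] = [[−6563, 6564], [−4376, 4377]].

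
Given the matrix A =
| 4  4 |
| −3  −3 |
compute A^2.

[[4, 4], [−3, −3]]

A² = A (a projection; rank 1, trace 1), so A^2 = A.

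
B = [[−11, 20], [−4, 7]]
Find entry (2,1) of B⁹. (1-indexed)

tr B = −4 and det B = 3, so the characteristic polynomial is λ² − (−4)λ + (3) with roots −1 and −3.
Eigenvectors give P = [[−2, −5], [−1, −2]] with P⁻¹ = [[2, −5], [−1, 2]], and B = P·diag(−1, −3)·P⁻¹.
Then B⁹ = P·diag(−1, −19683)·P⁻¹ = [[2, 98415], [1, 39366]] · [[2, −5], [−1, 2]] = [[−98411, 196820], [−39364, 78727]].

−39364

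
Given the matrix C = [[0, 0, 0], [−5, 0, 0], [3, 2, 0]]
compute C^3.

C is strictly triangular, hence nilpotent: C^3 = 0, so C^3 = 0.

[[0, 0, 0], [0, 0, 0], [0, 0, 0]]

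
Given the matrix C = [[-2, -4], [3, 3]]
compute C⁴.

[[52, 44], [-33, -3]]

C² = [[-8, -4], [3, -3]]
C³ = [[4, 20], [-15, -21]]
C⁴ = [[52, 44], [-33, -3]]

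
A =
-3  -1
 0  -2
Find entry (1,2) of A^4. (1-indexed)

A^2 = [[9, 5], [0, 4]]
A^3 = [[-27, -19], [0, -8]]
A^4 = [[81, 65], [0, 16]]

65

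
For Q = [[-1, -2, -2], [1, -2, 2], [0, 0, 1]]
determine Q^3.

Q^2 = [[-1, 6, -4], [-3, 2, -4], [0, 0, 1]]
Q^3 = [[7, -10, 10], [5, 2, 6], [0, 0, 1]]

[[7, -10, 10], [5, 2, 6], [0, 0, 1]]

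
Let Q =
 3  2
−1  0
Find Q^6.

[[127, 126], [−63, −62]]

tr Q = 3 and det Q = 2, so the characteristic polynomial is λ² − (3)λ + (2) with roots 2 and 1.
Eigenvectors give P = [[−2, −1], [1, 1]] with P⁻¹ = [[−1, −1], [1, 2]], and Q = P·diag(2, 1)·P⁻¹.
Then Q^6 = P·diag(64, 1)·P⁻¹ = [[−128, −1], [64, 1]] · [[−1, −1], [1, 2]] = [[127, 126], [−63, −62]].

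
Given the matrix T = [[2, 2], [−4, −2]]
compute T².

[[−4, 0], [0, −4]]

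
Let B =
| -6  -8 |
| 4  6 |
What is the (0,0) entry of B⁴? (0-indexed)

16

tr B = 0 and det B = -4, so the characteristic polynomial is λ² − (0)λ + (-4) with roots 2 and -2.
Eigenvectors give P = [[-1, 2], [1, -1]] with P⁻¹ = [[1, 2], [1, 1]], and B = P·diag(2, -2)·P⁻¹.
Then B⁴ = P·diag(16, 16)·P⁻¹ = [[-16, 32], [16, -16]] · [[1, 2], [1, 1]] = [[16, 0], [0, 16]].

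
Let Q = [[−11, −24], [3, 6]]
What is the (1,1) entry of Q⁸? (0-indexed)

−50184

tr Q = −5 and det Q = 6, so the characteristic polynomial is λ² − (−5)λ + (6) with roots −3 and −2.
Eigenvectors give P = [[−3, −8], [1, 3]] with P⁻¹ = [[−3, −8], [1, 3]], and Q = P·diag(−3, −2)·P⁻¹.
Then Q⁸ = P·diag(6561, 256)·P⁻¹ = [[−19683, −2048], [6561, 768]] · [[−3, −8], [1, 3]] = [[57001, 151320], [−18915, −50184]].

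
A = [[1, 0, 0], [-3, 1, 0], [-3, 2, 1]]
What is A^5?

A = I + N where N = [[0, 0, 0], [-3, 0, 0], [-3, 2, 0]] is strictly lower-triangular, so N^3 = 0.
(I + N)^5 = I + 5·N + 10·N^2 = [[1, 0, 0], [-15, 1, 0], [-75, 10, 1]].

[[1, 0, 0], [-15, 1, 0], [-75, 10, 1]]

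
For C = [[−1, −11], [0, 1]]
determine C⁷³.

C² = I (check: tr C = 0 and det C = −1), so C⁷³ = C since 73 is odd.

[[−1, −11], [0, 1]]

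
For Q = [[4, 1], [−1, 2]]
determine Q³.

[[54, 27], [−27, 0]]

Q² = [[15, 6], [−6, 3]]
Q³ = [[54, 27], [−27, 0]]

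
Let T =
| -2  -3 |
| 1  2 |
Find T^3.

[[-2, -3], [1, 2]]

T² = I (check: tr T = 0 and det T = -1), so T^3 = T since 3 is odd.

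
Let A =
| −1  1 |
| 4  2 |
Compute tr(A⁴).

97

A² = [[5, 1], [4, 8]]
A³ = [[−1, 7], [28, 20]]
A⁴ = [[29, 13], [52, 68]]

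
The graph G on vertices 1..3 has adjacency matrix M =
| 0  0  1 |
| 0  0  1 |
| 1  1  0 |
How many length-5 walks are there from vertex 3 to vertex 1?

The number of length-5 walks from vertex 3 to vertex 1 is entry (3,1) of M^5, where M is the adjacency matrix.
M^2 = [[1, 1, 0], [1, 1, 0], [0, 0, 2]]
M^3 = [[0, 0, 2], [0, 0, 2], [2, 2, 0]]
M^4 = [[2, 2, 0], [2, 2, 0], [0, 0, 4]]
M^5 = [[0, 0, 4], [0, 0, 4], [4, 4, 0]]

4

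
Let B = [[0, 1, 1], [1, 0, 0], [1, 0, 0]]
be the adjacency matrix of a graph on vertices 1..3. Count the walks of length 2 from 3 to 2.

The number of length-2 walks from vertex 3 to vertex 2 is entry (3,2) of B², where B is the adjacency matrix.
B² = [[2, 0, 0], [0, 1, 1], [0, 1, 1]]

1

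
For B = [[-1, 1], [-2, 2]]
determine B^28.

B² = B (a projection; rank 1, trace 1), so B^28 = B.

[[-1, 1], [-2, 2]]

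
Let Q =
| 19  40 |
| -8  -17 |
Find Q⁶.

[[3641, 7280], [-1456, -2911]]

tr Q = 2 and det Q = -3, so the characteristic polynomial is λ² − (2)λ + (-3) with roots 3 and -1.
Eigenvectors give P = [[5, -2], [-2, 1]] with P⁻¹ = [[1, 2], [2, 5]], and Q = P·diag(3, -1)·P⁻¹.
Then Q⁶ = P·diag(729, 1)·P⁻¹ = [[3645, -2], [-1458, 1]] · [[1, 2], [2, 5]] = [[3641, 7280], [-1456, -2911]].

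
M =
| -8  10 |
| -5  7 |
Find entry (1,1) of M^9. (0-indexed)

20707

tr M = -1 and det M = -6, so the characteristic polynomial is λ² − (-1)λ + (-6) with roots -3 and 2.
Eigenvectors give P = [[-2, -1], [-1, -1]] with P⁻¹ = [[-1, 1], [1, -2]], and M = P·diag(-3, 2)·P⁻¹.
Then M^9 = P·diag(-19683, 512)·P⁻¹ = [[39366, -512], [19683, -512]] · [[-1, 1], [1, -2]] = [[-39878, 40390], [-20195, 20707]].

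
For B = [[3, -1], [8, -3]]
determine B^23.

[[3, -1], [8, -3]]

B² = I (check: tr B = 0 and det B = -1), so B^23 = B since 23 is odd.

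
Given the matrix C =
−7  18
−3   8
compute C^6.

[[−125, 378], [−63, 190]]

tr C = 1 and det C = −2, so the characteristic polynomial is λ² − (1)λ + (−2) with roots −1 and 2.
Eigenvectors give P = [[3, −2], [1, −1]] with P⁻¹ = [[1, −2], [1, −3]], and C = P·diag(−1, 2)·P⁻¹.
Then C^6 = P·diag(1, 64)·P⁻¹ = [[3, −128], [1, −64]] · [[1, −2], [1, −3]] = [[−125, 378], [−63, 190]].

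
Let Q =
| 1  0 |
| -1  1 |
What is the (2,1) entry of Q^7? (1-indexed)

Q = I + N where N = [[0, 0], [-1, 0]] is strictly lower-triangular, so N^2 = 0.
(I + N)^7 = I + 7·N = [[1, 0], [-7, 1]].

-7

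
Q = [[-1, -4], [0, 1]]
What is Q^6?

[[1, 0], [0, 1]]

Q² = I (check: tr Q = 0 and det Q = -1), so Q^6 = I since 6 is even.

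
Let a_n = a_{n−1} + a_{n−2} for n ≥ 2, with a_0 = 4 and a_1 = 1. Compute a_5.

With companion matrix Q = [[1, 1], [1, 0]], [a_n, a_{n−1}]ᵀ = Q·[a_{n−1}, a_{n−2}]ᵀ, so [a_5, a_4]ᵀ = Q^4·[a_1, a_0]ᵀ.
Q^4 = [[5, 3], [3, 2]], giving [a_5, a_4]ᵀ = [[17], [11]].

17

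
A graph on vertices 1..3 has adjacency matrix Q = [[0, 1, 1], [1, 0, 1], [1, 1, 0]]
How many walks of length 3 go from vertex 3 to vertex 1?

The number of length-3 walks from vertex 3 to vertex 1 is entry (3,1) of Q³, where Q is the adjacency matrix.
Q² = [[2, 1, 1], [1, 2, 1], [1, 1, 2]]
Q³ = [[2, 3, 3], [3, 2, 3], [3, 3, 2]]

3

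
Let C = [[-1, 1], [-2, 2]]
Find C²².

C² = C (a projection; rank 1, trace 1), so C²² = C.

[[-1, 1], [-2, 2]]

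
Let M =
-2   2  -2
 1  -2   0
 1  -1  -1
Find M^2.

[[4, -6, 6], [-4, 6, -2], [-4, 5, -1]]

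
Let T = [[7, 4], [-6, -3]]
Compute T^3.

tr T = 4 and det T = 3, so the characteristic polynomial is λ² − (4)λ + (3) with roots 1 and 3.
Eigenvectors give P = [[-2, -1], [3, 1]] with P⁻¹ = [[1, 1], [-3, -2]], and T = P·diag(1, 3)·P⁻¹.
Then T^3 = P·diag(1, 27)·P⁻¹ = [[-2, -27], [3, 27]] · [[1, 1], [-3, -2]] = [[79, 52], [-78, -51]].

[[79, 52], [-78, -51]]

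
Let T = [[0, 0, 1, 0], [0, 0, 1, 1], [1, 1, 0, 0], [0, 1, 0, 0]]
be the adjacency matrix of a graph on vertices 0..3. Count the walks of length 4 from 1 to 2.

0

The number of length-4 walks from vertex 1 to vertex 2 is entry (1,2) of T⁴, where T is the adjacency matrix.
T² = [[1, 1, 0, 0], [1, 2, 0, 0], [0, 0, 2, 1], [0, 0, 1, 1]]
T³ = [[0, 0, 2, 1], [0, 0, 3, 2], [2, 3, 0, 0], [1, 2, 0, 0]]
T⁴ = [[2, 3, 0, 0], [3, 5, 0, 0], [0, 0, 5, 3], [0, 0, 3, 2]]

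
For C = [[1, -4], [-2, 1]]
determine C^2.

[[9, -8], [-4, 9]]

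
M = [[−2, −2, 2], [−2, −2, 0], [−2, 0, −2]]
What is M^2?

[[4, 8, −8], [8, 8, −4], [8, 4, 0]]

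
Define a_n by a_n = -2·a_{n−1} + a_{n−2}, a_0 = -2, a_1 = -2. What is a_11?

-6726

With companion matrix A = [[-2, 1], [1, 0]], [a_n, a_{n−1}]ᵀ = A·[a_{n−1}, a_{n−2}]ᵀ, so [a_11, a_10]ᵀ = A¹⁰·[a_1, a_0]ᵀ.
A¹⁰ = [[5741, -2378], [-2378, 985]], giving [a_11, a_10]ᵀ = [[-6726], [2786]].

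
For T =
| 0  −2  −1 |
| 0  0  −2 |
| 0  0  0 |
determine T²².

T is strictly triangular, hence nilpotent: T³ = 0, so T²² = 0.

[[0, 0, 0], [0, 0, 0], [0, 0, 0]]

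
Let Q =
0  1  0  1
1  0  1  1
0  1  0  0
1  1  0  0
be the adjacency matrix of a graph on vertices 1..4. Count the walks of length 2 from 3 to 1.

1

The number of length-2 walks from vertex 3 to vertex 1 is entry (3,1) of Q², where Q is the adjacency matrix.
Q² = [[2, 1, 1, 1], [1, 3, 0, 1], [1, 0, 1, 1], [1, 1, 1, 2]]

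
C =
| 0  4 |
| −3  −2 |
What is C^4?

C^2 = [[−12, −8], [6, −8]]
C^3 = [[24, −32], [24, 40]]
C^4 = [[96, 160], [−120, 16]]

[[96, 160], [−120, 16]]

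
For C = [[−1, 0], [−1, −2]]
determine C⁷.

tr C = −3 and det C = 2, so the characteristic polynomial is λ² − (−3)λ + (2) with roots −2 and −1.
Eigenvectors give P = [[0, −1], [1, 1]] with P⁻¹ = [[1, 1], [−1, 0]], and C = P·diag(−2, −1)·P⁻¹.
Then C⁷ = P·diag(−128, −1)·P⁻¹ = [[0, 1], [−128, −1]] · [[1, 1], [−1, 0]] = [[−1, 0], [−127, −128]].

[[−1, 0], [−127, −128]]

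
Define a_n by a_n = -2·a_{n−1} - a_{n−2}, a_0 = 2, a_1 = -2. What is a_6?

With companion matrix B = [[-2, -1], [1, 0]], [a_n, a_{n−1}]ᵀ = B·[a_{n−1}, a_{n−2}]ᵀ, so [a_6, a_5]ᵀ = B^5·[a_1, a_0]ᵀ.
B^5 = [[-6, -5], [5, 4]], giving [a_6, a_5]ᵀ = [[2], [-2]].

2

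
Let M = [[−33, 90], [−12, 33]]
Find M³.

[[−297, 810], [−108, 297]]

tr M = 0 and det M = −9, so the characteristic polynomial is λ² − (0)λ + (−9) with roots −3 and 3.
Eigenvectors give P = [[−3, −5], [−1, −2]] with P⁻¹ = [[−2, 5], [1, −3]], and M = P·diag(−3, 3)·P⁻¹.
Then M³ = P·diag(−27, 27)·P⁻¹ = [[81, −135], [27, −54]] · [[−2, 5], [1, −3]] = [[−297, 810], [−108, 297]].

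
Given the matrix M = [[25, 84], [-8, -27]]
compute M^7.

tr M = -2 and det M = -3, so the characteristic polynomial is λ² − (-2)λ + (-3) with roots -3 and 1.
Eigenvectors give P = [[3, -7], [-1, 2]] with P⁻¹ = [[-2, -7], [-1, -3]], and M = P·diag(-3, 1)·P⁻¹.
Then M^7 = P·diag(-2187, 1)·P⁻¹ = [[-6561, -7], [2187, 2]] · [[-2, -7], [-1, -3]] = [[13129, 45948], [-4376, -15315]].

[[13129, 45948], [-4376, -15315]]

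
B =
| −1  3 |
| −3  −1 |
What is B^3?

B^2 = [[−8, −6], [6, −8]]
B^3 = [[26, −18], [18, 26]]

[[26, −18], [18, 26]]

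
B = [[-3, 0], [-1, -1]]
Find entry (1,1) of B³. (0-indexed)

-1

B² = [[9, 0], [4, 1]]
B³ = [[-27, 0], [-13, -1]]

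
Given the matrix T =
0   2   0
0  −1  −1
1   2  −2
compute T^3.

[[−2, −2, 6], [3, 5, −5], [2, 4, 0]]

T^2 = [[0, −2, −2], [−1, −1, 3], [−2, −4, 2]]
T^3 = [[−2, −2, 6], [3, 5, −5], [2, 4, 0]]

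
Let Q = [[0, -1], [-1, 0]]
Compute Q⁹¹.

Q² = I (check: tr Q = 0 and det Q = -1), so Q⁹¹ = Q since 91 is odd.

[[0, -1], [-1, 0]]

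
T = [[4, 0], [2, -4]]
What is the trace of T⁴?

T² = [[16, 0], [0, 16]]
T³ = [[64, 0], [32, -64]]
T⁴ = [[256, 0], [0, 256]]

512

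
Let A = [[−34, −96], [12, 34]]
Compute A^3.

tr A = 0 and det A = −4, so the characteristic polynomial is λ² − (0)λ + (−4) with roots −2 and 2.
Eigenvectors give P = [[3, −8], [−1, 3]] with P⁻¹ = [[3, 8], [1, 3]], and A = P·diag(−2, 2)·P⁻¹.
Then A^3 = P·diag(−8, 8)·P⁻¹ = [[−24, −64], [8, 24]] · [[3, 8], [1, 3]] = [[−136, −384], [48, 136]].

[[−136, −384], [48, 136]]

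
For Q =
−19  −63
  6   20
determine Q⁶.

[[−377, −1323], [126, 442]]

tr Q = 1 and det Q = −2, so the characteristic polynomial is λ² − (1)λ + (−2) with roots 2 and −1.
Eigenvectors give P = [[−3, 7], [1, −2]] with P⁻¹ = [[2, 7], [1, 3]], and Q = P·diag(2, −1)·P⁻¹.
Then Q⁶ = P·diag(64, 1)·P⁻¹ = [[−192, 7], [64, −2]] · [[2, 7], [1, 3]] = [[−377, −1323], [126, 442]].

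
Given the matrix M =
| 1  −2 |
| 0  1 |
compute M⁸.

M = I + N where N = [[0, −2], [0, 0]] is strictly upper-triangular, so N² = 0.
(I + N)⁸ = I + 8·N = [[1, −16], [0, 1]].

[[1, −16], [0, 1]]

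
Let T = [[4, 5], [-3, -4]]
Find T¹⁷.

T² = I (check: tr T = 0 and det T = -1), so T¹⁷ = T since 17 is odd.

[[4, 5], [-3, -4]]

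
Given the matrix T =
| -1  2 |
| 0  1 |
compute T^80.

[[1, 0], [0, 1]]

T² = I (check: tr T = 0 and det T = -1), so T^80 = I since 80 is even.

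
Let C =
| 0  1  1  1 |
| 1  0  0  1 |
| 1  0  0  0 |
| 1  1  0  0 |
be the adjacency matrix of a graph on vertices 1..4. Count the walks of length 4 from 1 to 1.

The number of length-4 walks from vertex 1 to vertex 1 is entry (1,1) of C^4, where C is the adjacency matrix.
C^2 = [[3, 1, 0, 1], [1, 2, 1, 1], [0, 1, 1, 1], [1, 1, 1, 2]]
C^3 = [[2, 4, 3, 4], [4, 2, 1, 3], [3, 1, 0, 1], [4, 3, 1, 2]]
C^4 = [[11, 6, 2, 6], [6, 7, 4, 6], [2, 4, 3, 4], [6, 6, 4, 7]]

11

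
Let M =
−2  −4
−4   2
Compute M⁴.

M² = [[20, 0], [0, 20]]
M³ = [[−40, −80], [−80, 40]]
M⁴ = [[400, 0], [0, 400]]

[[400, 0], [0, 400]]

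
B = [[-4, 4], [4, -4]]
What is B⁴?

B² = [[32, -32], [-32, 32]]
B³ = [[-256, 256], [256, -256]]
B⁴ = [[2048, -2048], [-2048, 2048]]

[[2048, -2048], [-2048, 2048]]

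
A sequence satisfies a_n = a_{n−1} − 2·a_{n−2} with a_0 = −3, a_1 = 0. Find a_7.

With companion matrix C = [[1, −2], [1, 0]], [a_n, a_{n−1}]ᵀ = C·[a_{n−1}, a_{n−2}]ᵀ, so [a_7, a_6]ᵀ = C^6·[a_1, a_0]ᵀ.
C^6 = [[7, −10], [5, 2]], giving [a_7, a_6]ᵀ = [[30], [−6]].

30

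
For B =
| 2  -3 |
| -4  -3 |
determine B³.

[[20, -57], [-76, -75]]

B² = [[16, 3], [4, 21]]
B³ = [[20, -57], [-76, -75]]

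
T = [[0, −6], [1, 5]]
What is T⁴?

tr T = 5 and det T = 6, so the characteristic polynomial is λ² − (5)λ + (6) with roots 2 and 3.
Eigenvectors give P = [[−3, 2], [1, −1]] with P⁻¹ = [[−1, −2], [−1, −3]], and T = P·diag(2, 3)·P⁻¹.
Then T⁴ = P·diag(16, 81)·P⁻¹ = [[−48, 162], [16, −81]] · [[−1, −2], [−1, −3]] = [[−114, −390], [65, 211]].

[[−114, −390], [65, 211]]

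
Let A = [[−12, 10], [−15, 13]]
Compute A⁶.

tr A = 1 and det A = −6, so the characteristic polynomial is λ² − (1)λ + (−6) with roots −2 and 3.
Eigenvectors give P = [[1, −2], [1, −3]] with P⁻¹ = [[3, −2], [1, −1]], and A = P·diag(−2, 3)·P⁻¹.
Then A⁶ = P·diag(64, 729)·P⁻¹ = [[64, −1458], [64, −2187]] · [[3, −2], [1, −1]] = [[−1266, 1330], [−1995, 2059]].

[[−1266, 1330], [−1995, 2059]]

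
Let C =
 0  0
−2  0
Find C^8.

[[0, 0], [0, 0]]

C is strictly triangular, hence nilpotent: C^2 = 0, so C^8 = 0.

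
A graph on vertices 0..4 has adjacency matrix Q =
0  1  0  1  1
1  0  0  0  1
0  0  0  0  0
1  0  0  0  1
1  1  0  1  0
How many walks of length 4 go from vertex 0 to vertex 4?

The number of length-4 walks from vertex 0 to vertex 4 is entry (0,4) of Q⁴, where Q is the adjacency matrix.
Q² = [[3, 1, 0, 1, 2], [1, 2, 0, 2, 1], [0, 0, 0, 0, 0], [1, 2, 0, 2, 1], [2, 1, 0, 1, 3]]
Q³ = [[4, 5, 0, 5, 5], [5, 2, 0, 2, 5], [0, 0, 0, 0, 0], [5, 2, 0, 2, 5], [5, 5, 0, 5, 4]]
Q⁴ = [[15, 9, 0, 9, 14], [9, 10, 0, 10, 9], [0, 0, 0, 0, 0], [9, 10, 0, 10, 9], [14, 9, 0, 9, 15]]

14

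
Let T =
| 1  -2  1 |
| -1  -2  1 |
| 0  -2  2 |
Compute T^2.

[[3, 0, 1], [1, 4, -1], [2, 0, 2]]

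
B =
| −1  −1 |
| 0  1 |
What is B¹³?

[[−1, −1], [0, 1]]

B² = I (check: tr B = 0 and det B = −1), so B¹³ = B since 13 is odd.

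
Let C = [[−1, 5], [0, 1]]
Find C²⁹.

[[−1, 5], [0, 1]]

C² = I (check: tr C = 0 and det C = −1), so C²⁹ = C since 29 is odd.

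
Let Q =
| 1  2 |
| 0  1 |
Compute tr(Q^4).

Q = I + N where N = [[0, 2], [0, 0]] is strictly upper-triangular, so N^2 = 0.
(I + N)^4 = I + 4·N = [[1, 8], [0, 1]].

2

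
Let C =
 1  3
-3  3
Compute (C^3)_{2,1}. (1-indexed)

-12

C^2 = [[-8, 12], [-12, 0]]
C^3 = [[-44, 12], [-12, -36]]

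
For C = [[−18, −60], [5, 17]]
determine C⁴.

tr C = −1 and det C = −6, so the characteristic polynomial is λ² − (−1)λ + (−6) with roots −3 and 2.
Eigenvectors give P = [[−4, −3], [1, 1]] with P⁻¹ = [[−1, −3], [1, 4]], and C = P·diag(−3, 2)·P⁻¹.
Then C⁴ = P·diag(81, 16)·P⁻¹ = [[−324, −48], [81, 16]] · [[−1, −3], [1, 4]] = [[276, 780], [−65, −179]].

[[276, 780], [−65, −179]]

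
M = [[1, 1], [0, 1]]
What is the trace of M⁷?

M = I + N where N = [[0, 1], [0, 0]] is strictly upper-triangular, so N² = 0.
(I + N)⁷ = I + 7·N = [[1, 7], [0, 1]].

2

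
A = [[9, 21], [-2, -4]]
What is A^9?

[[134709, 402591], [-38342, -114514]]

tr A = 5 and det A = 6, so the characteristic polynomial is λ² − (5)λ + (6) with roots 2 and 3.
Eigenvectors give P = [[3, -7], [-1, 2]] with P⁻¹ = [[-2, -7], [-1, -3]], and A = P·diag(2, 3)·P⁻¹.
Then A^9 = P·diag(512, 19683)·P⁻¹ = [[1536, -137781], [-512, 39366]] · [[-2, -7], [-1, -3]] = [[134709, 402591], [-38342, -114514]].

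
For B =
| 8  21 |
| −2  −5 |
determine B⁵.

tr B = 3 and det B = 2, so the characteristic polynomial is λ² − (3)λ + (2) with roots 2 and 1.
Eigenvectors give P = [[7, −3], [−2, 1]] with P⁻¹ = [[1, 3], [2, 7]], and B = P·diag(2, 1)·P⁻¹.
Then B⁵ = P·diag(32, 1)·P⁻¹ = [[224, −3], [−64, 1]] · [[1, 3], [2, 7]] = [[218, 651], [−62, −185]].

[[218, 651], [−62, −185]]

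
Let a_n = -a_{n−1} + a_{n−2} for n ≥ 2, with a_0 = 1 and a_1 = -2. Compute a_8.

55

With companion matrix C = [[-1, 1], [1, 0]], [a_n, a_{n−1}]ᵀ = C·[a_{n−1}, a_{n−2}]ᵀ, so [a_8, a_7]ᵀ = C^7·[a_1, a_0]ᵀ.
C^7 = [[-21, 13], [13, -8]], giving [a_8, a_7]ᵀ = [[55], [-34]].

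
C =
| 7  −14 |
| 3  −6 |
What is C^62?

[[7, −14], [3, −6]]

C² = C (a projection; rank 1, trace 1), so C^62 = C.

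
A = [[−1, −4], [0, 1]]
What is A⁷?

A² = I (check: tr A = 0 and det A = −1), so A⁷ = A since 7 is odd.

[[−1, −4], [0, 1]]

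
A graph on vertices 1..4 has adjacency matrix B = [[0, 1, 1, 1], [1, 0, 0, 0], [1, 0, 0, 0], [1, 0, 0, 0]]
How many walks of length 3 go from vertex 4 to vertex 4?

0

The number of length-3 walks from vertex 4 to vertex 4 is entry (4,4) of B^3, where B is the adjacency matrix.
B^2 = [[3, 0, 0, 0], [0, 1, 1, 1], [0, 1, 1, 1], [0, 1, 1, 1]]
B^3 = [[0, 3, 3, 3], [3, 0, 0, 0], [3, 0, 0, 0], [3, 0, 0, 0]]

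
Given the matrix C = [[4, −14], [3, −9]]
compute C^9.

tr C = −5 and det C = 6, so the characteristic polynomial is λ² − (−5)λ + (6) with roots −2 and −3.
Eigenvectors give P = [[7, 2], [3, 1]] with P⁻¹ = [[1, −2], [−3, 7]], and C = P·diag(−2, −3)·P⁻¹.
Then C^9 = P·diag(−512, −19683)·P⁻¹ = [[−3584, −39366], [−1536, −19683]] · [[1, −2], [−3, 7]] = [[114514, −268394], [57513, −134709]].

[[114514, −268394], [57513, −134709]]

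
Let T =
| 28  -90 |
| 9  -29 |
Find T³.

[[82, -270], [27, -89]]

tr T = -1 and det T = -2, so the characteristic polynomial is λ² − (-1)λ + (-2) with roots 1 and -2.
Eigenvectors give P = [[10, 3], [3, 1]] with P⁻¹ = [[1, -3], [-3, 10]], and T = P·diag(1, -2)·P⁻¹.
Then T³ = P·diag(1, -8)·P⁻¹ = [[10, -24], [3, -8]] · [[1, -3], [-3, 10]] = [[82, -270], [27, -89]].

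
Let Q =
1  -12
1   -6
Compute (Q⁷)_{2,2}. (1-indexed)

tr Q = -5 and det Q = 6, so the characteristic polynomial is λ² − (-5)λ + (6) with roots -3 and -2.
Eigenvectors give P = [[3, 4], [1, 1]] with P⁻¹ = [[-1, 4], [1, -3]], and Q = P·diag(-3, -2)·P⁻¹.
Then Q⁷ = P·diag(-2187, -128)·P⁻¹ = [[-6561, -512], [-2187, -128]] · [[-1, 4], [1, -3]] = [[6049, -24708], [2059, -8364]].

-8364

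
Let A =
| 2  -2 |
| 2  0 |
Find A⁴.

A² = [[0, -4], [4, -4]]
A³ = [[-8, 0], [0, -8]]
A⁴ = [[-16, 16], [-16, 0]]

[[-16, 16], [-16, 0]]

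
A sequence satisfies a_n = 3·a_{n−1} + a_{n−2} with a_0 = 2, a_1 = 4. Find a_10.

197288

With companion matrix Q = [[3, 1], [1, 0]], [a_n, a_{n−1}]ᵀ = Q·[a_{n−1}, a_{n−2}]ᵀ, so [a_10, a_9]ᵀ = Q⁹·[a_1, a_0]ᵀ.
Q⁹ = [[42837, 12970], [12970, 3927]], giving [a_10, a_9]ᵀ = [[197288], [59734]].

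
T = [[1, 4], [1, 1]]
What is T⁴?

T² = [[5, 8], [2, 5]]
T³ = [[13, 28], [7, 13]]
T⁴ = [[41, 80], [20, 41]]

[[41, 80], [20, 41]]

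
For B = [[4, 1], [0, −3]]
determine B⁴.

B² = [[16, 1], [0, 9]]
B³ = [[64, 13], [0, −27]]
B⁴ = [[256, 25], [0, 81]]

[[256, 25], [0, 81]]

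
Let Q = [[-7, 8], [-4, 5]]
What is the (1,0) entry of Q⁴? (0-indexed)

tr Q = -2 and det Q = -3, so the characteristic polynomial is λ² − (-2)λ + (-3) with roots -3 and 1.
Eigenvectors give P = [[2, -1], [1, -1]] with P⁻¹ = [[1, -1], [1, -2]], and Q = P·diag(-3, 1)·P⁻¹.
Then Q⁴ = P·diag(81, 1)·P⁻¹ = [[162, -1], [81, -1]] · [[1, -1], [1, -2]] = [[161, -160], [80, -79]].

80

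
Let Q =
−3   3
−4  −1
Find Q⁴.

[[−183, 168], [−224, −71]]

Q² = [[−3, −12], [16, −11]]
Q³ = [[57, 3], [−4, 59]]
Q⁴ = [[−183, 168], [−224, −71]]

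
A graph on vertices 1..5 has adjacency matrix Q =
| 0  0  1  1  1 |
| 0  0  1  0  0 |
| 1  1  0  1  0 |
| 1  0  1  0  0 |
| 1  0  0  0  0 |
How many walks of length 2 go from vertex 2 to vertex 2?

The number of length-2 walks from vertex 2 to vertex 2 is entry (2,2) of Q^2, where Q is the adjacency matrix.
Q^2 = [[3, 1, 1, 1, 0], [1, 1, 0, 1, 0], [1, 0, 3, 1, 1], [1, 1, 1, 2, 1], [0, 0, 1, 1, 1]]

1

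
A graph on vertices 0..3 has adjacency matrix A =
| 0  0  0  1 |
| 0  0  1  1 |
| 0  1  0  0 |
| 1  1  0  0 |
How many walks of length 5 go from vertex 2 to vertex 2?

0

The number of length-5 walks from vertex 2 to vertex 2 is entry (2,2) of A^5, where A is the adjacency matrix.
A^2 = [[1, 1, 0, 0], [1, 2, 0, 0], [0, 0, 1, 1], [0, 0, 1, 2]]
A^3 = [[0, 0, 1, 2], [0, 0, 2, 3], [1, 2, 0, 0], [2, 3, 0, 0]]
A^4 = [[2, 3, 0, 0], [3, 5, 0, 0], [0, 0, 2, 3], [0, 0, 3, 5]]
A^5 = [[0, 0, 3, 5], [0, 0, 5, 8], [3, 5, 0, 0], [5, 8, 0, 0]]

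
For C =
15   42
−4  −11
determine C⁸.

tr C = 4 and det C = 3, so the characteristic polynomial is λ² − (4)λ + (3) with roots 3 and 1.
Eigenvectors give P = [[7, 3], [−2, −1]] with P⁻¹ = [[1, 3], [−2, −7]], and C = P·diag(3, 1)·P⁻¹.
Then C⁸ = P·diag(6561, 1)·P⁻¹ = [[45927, 3], [−13122, −1]] · [[1, 3], [−2, −7]] = [[45921, 137760], [−13120, −39359]].

[[45921, 137760], [−13120, −39359]]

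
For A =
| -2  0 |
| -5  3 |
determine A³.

[[-8, 0], [-35, 27]]

tr A = 1 and det A = -6, so the characteristic polynomial is λ² − (1)λ + (-6) with roots -2 and 3.
Eigenvectors give P = [[1, 0], [1, 1]] with P⁻¹ = [[1, 0], [-1, 1]], and A = P·diag(-2, 3)·P⁻¹.
Then A³ = P·diag(-8, 27)·P⁻¹ = [[-8, 0], [-8, 27]] · [[1, 0], [-1, 1]] = [[-8, 0], [-35, 27]].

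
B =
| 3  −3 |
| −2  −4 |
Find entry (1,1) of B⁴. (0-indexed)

490

B² = [[15, 3], [2, 22]]
B³ = [[39, −57], [−38, −94]]
B⁴ = [[231, 111], [74, 490]]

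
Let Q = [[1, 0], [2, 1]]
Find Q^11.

Q = I + N where N = [[0, 0], [2, 0]] is strictly lower-triangular, so N^2 = 0.
(I + N)^11 = I + 11·N = [[1, 0], [22, 1]].

[[1, 0], [22, 1]]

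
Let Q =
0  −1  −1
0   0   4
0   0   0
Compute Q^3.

[[0, 0, 0], [0, 0, 0], [0, 0, 0]]

Q is strictly triangular, hence nilpotent: Q^3 = 0, so Q^3 = 0.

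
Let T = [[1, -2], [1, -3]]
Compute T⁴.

T² = [[-1, 4], [-2, 7]]
T³ = [[3, -10], [5, -17]]
T⁴ = [[-7, 24], [-12, 41]]

[[-7, 24], [-12, 41]]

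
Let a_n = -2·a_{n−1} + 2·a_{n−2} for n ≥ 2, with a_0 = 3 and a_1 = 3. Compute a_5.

36

With companion matrix C = [[-2, 2], [1, 0]], [a_n, a_{n−1}]ᵀ = C·[a_{n−1}, a_{n−2}]ᵀ, so [a_5, a_4]ᵀ = C⁴·[a_1, a_0]ᵀ.
C⁴ = [[44, -32], [-16, 12]], giving [a_5, a_4]ᵀ = [[36], [-12]].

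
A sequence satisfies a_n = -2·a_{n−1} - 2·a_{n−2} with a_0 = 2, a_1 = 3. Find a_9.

With companion matrix Q = [[-2, -2], [1, 0]], [a_n, a_{n−1}]ᵀ = Q·[a_{n−1}, a_{n−2}]ᵀ, so [a_9, a_8]ᵀ = Q⁸·[a_1, a_0]ᵀ.
Q⁸ = [[16, 0], [0, 16]], giving [a_9, a_8]ᵀ = [[48], [32]].

48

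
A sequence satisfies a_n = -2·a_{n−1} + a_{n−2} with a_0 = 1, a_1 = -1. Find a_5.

-41

With companion matrix M = [[-2, 1], [1, 0]], [a_n, a_{n−1}]ᵀ = M·[a_{n−1}, a_{n−2}]ᵀ, so [a_5, a_4]ᵀ = M⁴·[a_1, a_0]ᵀ.
M⁴ = [[29, -12], [-12, 5]], giving [a_5, a_4]ᵀ = [[-41], [17]].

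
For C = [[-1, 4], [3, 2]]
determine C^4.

C^2 = [[13, 4], [3, 16]]
C^3 = [[-1, 60], [45, 44]]
C^4 = [[181, 116], [87, 268]]

[[181, 116], [87, 268]]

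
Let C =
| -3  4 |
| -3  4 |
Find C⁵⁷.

C² = C (a projection; rank 1, trace 1), so C⁵⁷ = C.

[[-3, 4], [-3, 4]]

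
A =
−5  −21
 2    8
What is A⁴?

tr A = 3 and det A = 2, so the characteristic polynomial is λ² − (3)λ + (2) with roots 2 and 1.
Eigenvectors give P = [[−3, 7], [1, −2]] with P⁻¹ = [[2, 7], [1, 3]], and A = P·diag(2, 1)·P⁻¹.
Then A⁴ = P·diag(16, 1)·P⁻¹ = [[−48, 7], [16, −2]] · [[2, 7], [1, 3]] = [[−89, −315], [30, 106]].

[[−89, −315], [30, 106]]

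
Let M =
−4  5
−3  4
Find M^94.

M² = I (check: tr M = 0 and det M = −1), so M^94 = I since 94 is even.

[[1, 0], [0, 1]]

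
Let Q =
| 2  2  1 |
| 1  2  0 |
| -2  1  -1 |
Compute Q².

[[4, 9, 1], [4, 6, 1], [-1, -3, -1]]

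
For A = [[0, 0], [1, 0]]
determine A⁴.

A is strictly triangular, hence nilpotent: A² = 0, so A⁴ = 0.

[[0, 0], [0, 0]]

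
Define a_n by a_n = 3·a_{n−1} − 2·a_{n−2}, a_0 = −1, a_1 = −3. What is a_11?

−4095

With companion matrix A = [[3, −2], [1, 0]], [a_n, a_{n−1}]ᵀ = A·[a_{n−1}, a_{n−2}]ᵀ, so [a_11, a_10]ᵀ = A¹⁰·[a_1, a_0]ᵀ.
A¹⁰ = [[2047, −2046], [1023, −1022]], giving [a_11, a_10]ᵀ = [[−4095], [−2047]].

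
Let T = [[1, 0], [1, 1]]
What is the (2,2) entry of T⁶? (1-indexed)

T = I + N where N = [[0, 0], [1, 0]] is strictly lower-triangular, so N² = 0.
(I + N)⁶ = I + 6·N = [[1, 0], [6, 1]].

1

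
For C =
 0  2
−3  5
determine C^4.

tr C = 5 and det C = 6, so the characteristic polynomial is λ² − (5)λ + (6) with roots 2 and 3.
Eigenvectors give P = [[−1, 2], [−1, 3]] with P⁻¹ = [[−3, 2], [−1, 1]], and C = P·diag(2, 3)·P⁻¹.
Then C^4 = P·diag(16, 81)·P⁻¹ = [[−16, 162], [−16, 243]] · [[−3, 2], [−1, 1]] = [[−114, 130], [−195, 211]].

[[−114, 130], [−195, 211]]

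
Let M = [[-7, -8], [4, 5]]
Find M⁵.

tr M = -2 and det M = -3, so the characteristic polynomial is λ² − (-2)λ + (-3) with roots 1 and -3.
Eigenvectors give P = [[-1, 2], [1, -1]] with P⁻¹ = [[1, 2], [1, 1]], and M = P·diag(1, -3)·P⁻¹.
Then M⁵ = P·diag(1, -243)·P⁻¹ = [[-1, -486], [1, 243]] · [[1, 2], [1, 1]] = [[-487, -488], [244, 245]].

[[-487, -488], [244, 245]]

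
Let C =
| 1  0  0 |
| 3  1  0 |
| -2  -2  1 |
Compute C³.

[[1, 0, 0], [9, 1, 0], [-24, -6, 1]]

C = I + N where N = [[0, 0, 0], [3, 0, 0], [-2, -2, 0]] is strictly lower-triangular, so N³ = 0.
(I + N)³ = I + 3·N + 3·N² = [[1, 0, 0], [9, 1, 0], [-24, -6, 1]].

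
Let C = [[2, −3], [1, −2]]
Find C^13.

C² = I (check: tr C = 0 and det C = −1), so C^13 = C since 13 is odd.

[[2, −3], [1, −2]]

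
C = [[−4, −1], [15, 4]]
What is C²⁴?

C² = I (check: tr C = 0 and det C = −1), so C²⁴ = I since 24 is even.

[[1, 0], [0, 1]]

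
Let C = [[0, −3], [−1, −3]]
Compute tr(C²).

15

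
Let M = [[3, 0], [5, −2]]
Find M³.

[[27, 0], [35, −8]]

tr M = 1 and det M = −6, so the characteristic polynomial is λ² − (1)λ + (−6) with roots −2 and 3.
Eigenvectors give P = [[0, 1], [−1, 1]] with P⁻¹ = [[1, −1], [1, 0]], and M = P·diag(−2, 3)·P⁻¹.
Then M³ = P·diag(−8, 27)·P⁻¹ = [[0, 27], [8, 27]] · [[1, −1], [1, 0]] = [[27, 0], [35, −8]].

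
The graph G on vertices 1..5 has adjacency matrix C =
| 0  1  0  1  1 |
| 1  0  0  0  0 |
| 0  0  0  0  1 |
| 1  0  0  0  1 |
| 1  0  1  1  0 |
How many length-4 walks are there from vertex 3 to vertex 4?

4

The number of length-4 walks from vertex 3 to vertex 4 is entry (3,4) of C⁴, where C is the adjacency matrix.
C² = [[3, 0, 1, 1, 1], [0, 1, 0, 1, 1], [1, 0, 1, 1, 0], [1, 1, 1, 2, 1], [1, 1, 0, 1, 3]]
C³ = [[2, 3, 1, 4, 5], [3, 0, 1, 1, 1], [1, 1, 0, 1, 3], [4, 1, 1, 2, 4], [5, 1, 3, 4, 2]]
C⁴ = [[12, 2, 5, 7, 7], [2, 3, 1, 4, 5], [5, 1, 3, 4, 2], [7, 4, 4, 8, 7], [7, 5, 2, 7, 12]]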